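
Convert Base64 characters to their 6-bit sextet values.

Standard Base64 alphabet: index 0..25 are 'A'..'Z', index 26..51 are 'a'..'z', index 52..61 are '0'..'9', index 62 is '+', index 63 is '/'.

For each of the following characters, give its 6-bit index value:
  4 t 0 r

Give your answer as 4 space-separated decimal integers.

'4': 0..9 range, 52 + ord('4') − ord('0') = 56
't': a..z range, 26 + ord('t') − ord('a') = 45
'0': 0..9 range, 52 + ord('0') − ord('0') = 52
'r': a..z range, 26 + ord('r') − ord('a') = 43

Answer: 56 45 52 43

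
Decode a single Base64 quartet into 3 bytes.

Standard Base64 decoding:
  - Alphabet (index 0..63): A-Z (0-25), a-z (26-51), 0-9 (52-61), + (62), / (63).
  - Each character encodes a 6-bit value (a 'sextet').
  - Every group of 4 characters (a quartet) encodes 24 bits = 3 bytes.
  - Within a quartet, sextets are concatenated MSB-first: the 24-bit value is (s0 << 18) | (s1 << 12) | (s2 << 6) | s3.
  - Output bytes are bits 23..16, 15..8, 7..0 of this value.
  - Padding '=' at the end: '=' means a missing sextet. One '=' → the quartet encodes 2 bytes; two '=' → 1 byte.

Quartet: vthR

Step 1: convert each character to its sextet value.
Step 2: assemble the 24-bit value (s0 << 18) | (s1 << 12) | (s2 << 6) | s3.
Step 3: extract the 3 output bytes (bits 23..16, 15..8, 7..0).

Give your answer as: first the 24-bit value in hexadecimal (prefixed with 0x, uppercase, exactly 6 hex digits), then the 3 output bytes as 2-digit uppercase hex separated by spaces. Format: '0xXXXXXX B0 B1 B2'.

Answer: 0xBED851 BE D8 51

Derivation:
Sextets: v=47, t=45, h=33, R=17
24-bit: (47<<18) | (45<<12) | (33<<6) | 17
      = 0xBC0000 | 0x02D000 | 0x000840 | 0x000011
      = 0xBED851
Bytes: (v>>16)&0xFF=BE, (v>>8)&0xFF=D8, v&0xFF=51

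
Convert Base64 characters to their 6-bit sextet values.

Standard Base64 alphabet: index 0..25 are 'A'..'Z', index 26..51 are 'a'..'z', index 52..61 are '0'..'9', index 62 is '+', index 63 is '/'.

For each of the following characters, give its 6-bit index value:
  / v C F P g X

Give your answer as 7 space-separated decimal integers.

Answer: 63 47 2 5 15 32 23

Derivation:
'/': index 63
'v': a..z range, 26 + ord('v') − ord('a') = 47
'C': A..Z range, ord('C') − ord('A') = 2
'F': A..Z range, ord('F') − ord('A') = 5
'P': A..Z range, ord('P') − ord('A') = 15
'g': a..z range, 26 + ord('g') − ord('a') = 32
'X': A..Z range, ord('X') − ord('A') = 23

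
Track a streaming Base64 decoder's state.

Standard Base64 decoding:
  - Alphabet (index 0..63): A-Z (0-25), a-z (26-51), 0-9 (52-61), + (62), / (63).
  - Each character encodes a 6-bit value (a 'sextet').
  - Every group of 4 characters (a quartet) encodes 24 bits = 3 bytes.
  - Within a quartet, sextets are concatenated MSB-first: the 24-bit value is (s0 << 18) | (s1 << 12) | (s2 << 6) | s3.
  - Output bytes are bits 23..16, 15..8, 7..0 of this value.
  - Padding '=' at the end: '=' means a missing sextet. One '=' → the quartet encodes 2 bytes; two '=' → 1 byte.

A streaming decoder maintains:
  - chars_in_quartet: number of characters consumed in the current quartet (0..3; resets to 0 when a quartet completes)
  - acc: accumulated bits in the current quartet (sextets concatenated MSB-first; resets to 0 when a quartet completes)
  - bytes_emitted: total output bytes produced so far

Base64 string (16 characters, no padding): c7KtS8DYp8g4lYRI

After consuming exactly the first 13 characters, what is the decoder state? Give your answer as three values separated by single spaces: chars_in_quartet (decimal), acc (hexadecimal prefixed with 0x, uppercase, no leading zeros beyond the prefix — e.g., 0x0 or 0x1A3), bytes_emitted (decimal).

After char 0 ('c'=28): chars_in_quartet=1 acc=0x1C bytes_emitted=0
After char 1 ('7'=59): chars_in_quartet=2 acc=0x73B bytes_emitted=0
After char 2 ('K'=10): chars_in_quartet=3 acc=0x1CECA bytes_emitted=0
After char 3 ('t'=45): chars_in_quartet=4 acc=0x73B2AD -> emit 73 B2 AD, reset; bytes_emitted=3
After char 4 ('S'=18): chars_in_quartet=1 acc=0x12 bytes_emitted=3
After char 5 ('8'=60): chars_in_quartet=2 acc=0x4BC bytes_emitted=3
After char 6 ('D'=3): chars_in_quartet=3 acc=0x12F03 bytes_emitted=3
After char 7 ('Y'=24): chars_in_quartet=4 acc=0x4BC0D8 -> emit 4B C0 D8, reset; bytes_emitted=6
After char 8 ('p'=41): chars_in_quartet=1 acc=0x29 bytes_emitted=6
After char 9 ('8'=60): chars_in_quartet=2 acc=0xA7C bytes_emitted=6
After char 10 ('g'=32): chars_in_quartet=3 acc=0x29F20 bytes_emitted=6
After char 11 ('4'=56): chars_in_quartet=4 acc=0xA7C838 -> emit A7 C8 38, reset; bytes_emitted=9
After char 12 ('l'=37): chars_in_quartet=1 acc=0x25 bytes_emitted=9

Answer: 1 0x25 9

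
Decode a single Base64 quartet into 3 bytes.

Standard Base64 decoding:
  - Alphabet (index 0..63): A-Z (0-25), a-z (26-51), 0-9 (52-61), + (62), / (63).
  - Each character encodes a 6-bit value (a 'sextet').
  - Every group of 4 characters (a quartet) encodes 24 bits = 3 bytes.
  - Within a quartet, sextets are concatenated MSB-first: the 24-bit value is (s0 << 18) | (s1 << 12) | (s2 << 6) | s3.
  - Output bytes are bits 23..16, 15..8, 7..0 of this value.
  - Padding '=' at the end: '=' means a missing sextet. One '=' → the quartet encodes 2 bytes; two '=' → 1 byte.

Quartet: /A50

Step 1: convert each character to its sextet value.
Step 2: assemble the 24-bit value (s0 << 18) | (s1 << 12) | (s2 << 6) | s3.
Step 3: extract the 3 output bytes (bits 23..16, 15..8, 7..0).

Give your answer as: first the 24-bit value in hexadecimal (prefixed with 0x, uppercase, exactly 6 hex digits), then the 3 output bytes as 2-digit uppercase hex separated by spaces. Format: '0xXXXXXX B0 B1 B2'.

Sextets: /=63, A=0, 5=57, 0=52
24-bit: (63<<18) | (0<<12) | (57<<6) | 52
      = 0xFC0000 | 0x000000 | 0x000E40 | 0x000034
      = 0xFC0E74
Bytes: (v>>16)&0xFF=FC, (v>>8)&0xFF=0E, v&0xFF=74

Answer: 0xFC0E74 FC 0E 74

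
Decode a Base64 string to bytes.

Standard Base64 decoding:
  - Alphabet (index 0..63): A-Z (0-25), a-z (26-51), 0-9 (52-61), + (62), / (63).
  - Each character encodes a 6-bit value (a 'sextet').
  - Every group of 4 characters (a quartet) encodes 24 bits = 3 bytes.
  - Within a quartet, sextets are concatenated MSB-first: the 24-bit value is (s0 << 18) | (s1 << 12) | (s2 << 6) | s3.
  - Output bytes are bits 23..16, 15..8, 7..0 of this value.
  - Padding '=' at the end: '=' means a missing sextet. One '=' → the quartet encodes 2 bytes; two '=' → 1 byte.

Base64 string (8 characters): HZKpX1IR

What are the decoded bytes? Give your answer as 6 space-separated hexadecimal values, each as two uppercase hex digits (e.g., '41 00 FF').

After char 0 ('H'=7): chars_in_quartet=1 acc=0x7 bytes_emitted=0
After char 1 ('Z'=25): chars_in_quartet=2 acc=0x1D9 bytes_emitted=0
After char 2 ('K'=10): chars_in_quartet=3 acc=0x764A bytes_emitted=0
After char 3 ('p'=41): chars_in_quartet=4 acc=0x1D92A9 -> emit 1D 92 A9, reset; bytes_emitted=3
After char 4 ('X'=23): chars_in_quartet=1 acc=0x17 bytes_emitted=3
After char 5 ('1'=53): chars_in_quartet=2 acc=0x5F5 bytes_emitted=3
After char 6 ('I'=8): chars_in_quartet=3 acc=0x17D48 bytes_emitted=3
After char 7 ('R'=17): chars_in_quartet=4 acc=0x5F5211 -> emit 5F 52 11, reset; bytes_emitted=6

Answer: 1D 92 A9 5F 52 11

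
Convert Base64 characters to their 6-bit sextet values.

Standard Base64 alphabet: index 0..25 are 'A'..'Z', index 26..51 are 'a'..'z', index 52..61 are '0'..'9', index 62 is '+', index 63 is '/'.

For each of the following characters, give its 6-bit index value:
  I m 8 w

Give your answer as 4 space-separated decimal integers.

'I': A..Z range, ord('I') − ord('A') = 8
'm': a..z range, 26 + ord('m') − ord('a') = 38
'8': 0..9 range, 52 + ord('8') − ord('0') = 60
'w': a..z range, 26 + ord('w') − ord('a') = 48

Answer: 8 38 60 48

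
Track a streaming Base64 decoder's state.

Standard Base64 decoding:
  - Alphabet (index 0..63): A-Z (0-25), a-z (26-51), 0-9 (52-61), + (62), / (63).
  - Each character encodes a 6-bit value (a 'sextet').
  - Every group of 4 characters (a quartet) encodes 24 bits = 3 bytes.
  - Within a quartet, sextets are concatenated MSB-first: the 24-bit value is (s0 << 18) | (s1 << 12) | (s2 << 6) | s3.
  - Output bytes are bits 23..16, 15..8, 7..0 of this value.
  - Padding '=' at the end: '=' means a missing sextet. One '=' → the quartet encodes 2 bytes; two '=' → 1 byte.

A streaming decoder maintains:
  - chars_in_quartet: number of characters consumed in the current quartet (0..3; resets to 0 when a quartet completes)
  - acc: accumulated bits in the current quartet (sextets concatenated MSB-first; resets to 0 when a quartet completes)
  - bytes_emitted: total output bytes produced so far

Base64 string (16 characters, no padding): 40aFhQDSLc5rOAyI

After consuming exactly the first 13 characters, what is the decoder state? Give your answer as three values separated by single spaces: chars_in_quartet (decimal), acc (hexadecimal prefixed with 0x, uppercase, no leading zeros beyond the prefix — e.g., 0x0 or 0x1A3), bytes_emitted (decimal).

After char 0 ('4'=56): chars_in_quartet=1 acc=0x38 bytes_emitted=0
After char 1 ('0'=52): chars_in_quartet=2 acc=0xE34 bytes_emitted=0
After char 2 ('a'=26): chars_in_quartet=3 acc=0x38D1A bytes_emitted=0
After char 3 ('F'=5): chars_in_quartet=4 acc=0xE34685 -> emit E3 46 85, reset; bytes_emitted=3
After char 4 ('h'=33): chars_in_quartet=1 acc=0x21 bytes_emitted=3
After char 5 ('Q'=16): chars_in_quartet=2 acc=0x850 bytes_emitted=3
After char 6 ('D'=3): chars_in_quartet=3 acc=0x21403 bytes_emitted=3
After char 7 ('S'=18): chars_in_quartet=4 acc=0x8500D2 -> emit 85 00 D2, reset; bytes_emitted=6
After char 8 ('L'=11): chars_in_quartet=1 acc=0xB bytes_emitted=6
After char 9 ('c'=28): chars_in_quartet=2 acc=0x2DC bytes_emitted=6
After char 10 ('5'=57): chars_in_quartet=3 acc=0xB739 bytes_emitted=6
After char 11 ('r'=43): chars_in_quartet=4 acc=0x2DCE6B -> emit 2D CE 6B, reset; bytes_emitted=9
After char 12 ('O'=14): chars_in_quartet=1 acc=0xE bytes_emitted=9

Answer: 1 0xE 9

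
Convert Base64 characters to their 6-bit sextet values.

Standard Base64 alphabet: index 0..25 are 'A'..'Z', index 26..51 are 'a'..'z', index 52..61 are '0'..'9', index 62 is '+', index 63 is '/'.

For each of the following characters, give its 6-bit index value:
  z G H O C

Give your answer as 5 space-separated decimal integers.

Answer: 51 6 7 14 2

Derivation:
'z': a..z range, 26 + ord('z') − ord('a') = 51
'G': A..Z range, ord('G') − ord('A') = 6
'H': A..Z range, ord('H') − ord('A') = 7
'O': A..Z range, ord('O') − ord('A') = 14
'C': A..Z range, ord('C') − ord('A') = 2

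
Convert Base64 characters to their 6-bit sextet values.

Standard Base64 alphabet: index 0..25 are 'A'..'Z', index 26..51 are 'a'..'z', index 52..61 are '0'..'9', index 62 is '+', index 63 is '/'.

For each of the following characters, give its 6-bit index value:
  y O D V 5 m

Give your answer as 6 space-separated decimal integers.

Answer: 50 14 3 21 57 38

Derivation:
'y': a..z range, 26 + ord('y') − ord('a') = 50
'O': A..Z range, ord('O') − ord('A') = 14
'D': A..Z range, ord('D') − ord('A') = 3
'V': A..Z range, ord('V') − ord('A') = 21
'5': 0..9 range, 52 + ord('5') − ord('0') = 57
'm': a..z range, 26 + ord('m') − ord('a') = 38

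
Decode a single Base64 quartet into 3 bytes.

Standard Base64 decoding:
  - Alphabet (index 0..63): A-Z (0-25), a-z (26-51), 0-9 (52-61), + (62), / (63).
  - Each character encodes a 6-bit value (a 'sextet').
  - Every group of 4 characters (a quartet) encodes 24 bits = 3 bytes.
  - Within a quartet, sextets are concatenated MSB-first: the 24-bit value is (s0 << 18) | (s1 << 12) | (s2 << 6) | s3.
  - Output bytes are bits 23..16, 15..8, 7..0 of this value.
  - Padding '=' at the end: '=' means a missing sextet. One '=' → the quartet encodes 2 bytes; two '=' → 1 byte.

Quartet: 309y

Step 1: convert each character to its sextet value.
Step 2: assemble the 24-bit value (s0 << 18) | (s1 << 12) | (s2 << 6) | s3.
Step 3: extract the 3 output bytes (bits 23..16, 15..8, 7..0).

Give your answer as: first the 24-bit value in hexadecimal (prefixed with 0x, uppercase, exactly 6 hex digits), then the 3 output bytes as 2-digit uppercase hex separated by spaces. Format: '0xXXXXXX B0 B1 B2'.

Sextets: 3=55, 0=52, 9=61, y=50
24-bit: (55<<18) | (52<<12) | (61<<6) | 50
      = 0xDC0000 | 0x034000 | 0x000F40 | 0x000032
      = 0xDF4F72
Bytes: (v>>16)&0xFF=DF, (v>>8)&0xFF=4F, v&0xFF=72

Answer: 0xDF4F72 DF 4F 72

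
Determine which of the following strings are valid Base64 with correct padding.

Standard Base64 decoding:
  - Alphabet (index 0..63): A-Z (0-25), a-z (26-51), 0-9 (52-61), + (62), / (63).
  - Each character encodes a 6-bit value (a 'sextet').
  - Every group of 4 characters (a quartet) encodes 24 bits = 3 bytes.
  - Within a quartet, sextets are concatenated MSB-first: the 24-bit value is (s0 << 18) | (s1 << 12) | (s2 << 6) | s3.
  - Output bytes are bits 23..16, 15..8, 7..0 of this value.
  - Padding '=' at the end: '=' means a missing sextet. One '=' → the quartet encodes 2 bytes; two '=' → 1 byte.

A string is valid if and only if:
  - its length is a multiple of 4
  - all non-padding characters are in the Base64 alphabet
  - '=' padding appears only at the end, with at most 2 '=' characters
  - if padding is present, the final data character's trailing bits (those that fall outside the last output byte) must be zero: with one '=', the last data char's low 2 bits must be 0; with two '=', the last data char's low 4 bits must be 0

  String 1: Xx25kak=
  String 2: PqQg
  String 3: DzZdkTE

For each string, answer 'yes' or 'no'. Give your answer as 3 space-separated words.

Answer: yes yes no

Derivation:
String 1: 'Xx25kak=' → valid
String 2: 'PqQg' → valid
String 3: 'DzZdkTE' → invalid (len=7 not mult of 4)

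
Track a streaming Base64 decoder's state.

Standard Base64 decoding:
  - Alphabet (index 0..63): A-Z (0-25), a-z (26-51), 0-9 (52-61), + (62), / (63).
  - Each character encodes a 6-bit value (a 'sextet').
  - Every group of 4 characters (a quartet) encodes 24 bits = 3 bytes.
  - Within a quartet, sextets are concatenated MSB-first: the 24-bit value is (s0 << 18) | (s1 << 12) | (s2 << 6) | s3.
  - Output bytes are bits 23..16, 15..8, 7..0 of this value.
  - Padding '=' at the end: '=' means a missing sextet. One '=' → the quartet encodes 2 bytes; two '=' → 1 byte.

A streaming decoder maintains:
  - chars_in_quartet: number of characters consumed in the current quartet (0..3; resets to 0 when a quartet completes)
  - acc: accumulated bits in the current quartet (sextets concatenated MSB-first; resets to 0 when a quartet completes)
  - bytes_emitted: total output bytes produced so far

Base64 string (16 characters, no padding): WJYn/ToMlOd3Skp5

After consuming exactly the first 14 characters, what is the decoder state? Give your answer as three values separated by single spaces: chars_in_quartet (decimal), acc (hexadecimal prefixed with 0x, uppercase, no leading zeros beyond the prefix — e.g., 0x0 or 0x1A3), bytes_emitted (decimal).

Answer: 2 0x4A4 9

Derivation:
After char 0 ('W'=22): chars_in_quartet=1 acc=0x16 bytes_emitted=0
After char 1 ('J'=9): chars_in_quartet=2 acc=0x589 bytes_emitted=0
After char 2 ('Y'=24): chars_in_quartet=3 acc=0x16258 bytes_emitted=0
After char 3 ('n'=39): chars_in_quartet=4 acc=0x589627 -> emit 58 96 27, reset; bytes_emitted=3
After char 4 ('/'=63): chars_in_quartet=1 acc=0x3F bytes_emitted=3
After char 5 ('T'=19): chars_in_quartet=2 acc=0xFD3 bytes_emitted=3
After char 6 ('o'=40): chars_in_quartet=3 acc=0x3F4E8 bytes_emitted=3
After char 7 ('M'=12): chars_in_quartet=4 acc=0xFD3A0C -> emit FD 3A 0C, reset; bytes_emitted=6
After char 8 ('l'=37): chars_in_quartet=1 acc=0x25 bytes_emitted=6
After char 9 ('O'=14): chars_in_quartet=2 acc=0x94E bytes_emitted=6
After char 10 ('d'=29): chars_in_quartet=3 acc=0x2539D bytes_emitted=6
After char 11 ('3'=55): chars_in_quartet=4 acc=0x94E777 -> emit 94 E7 77, reset; bytes_emitted=9
After char 12 ('S'=18): chars_in_quartet=1 acc=0x12 bytes_emitted=9
After char 13 ('k'=36): chars_in_quartet=2 acc=0x4A4 bytes_emitted=9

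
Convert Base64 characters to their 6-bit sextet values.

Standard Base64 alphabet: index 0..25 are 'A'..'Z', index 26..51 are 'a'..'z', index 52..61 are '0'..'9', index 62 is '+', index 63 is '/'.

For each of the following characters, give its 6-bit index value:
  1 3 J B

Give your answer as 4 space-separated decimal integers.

Answer: 53 55 9 1

Derivation:
'1': 0..9 range, 52 + ord('1') − ord('0') = 53
'3': 0..9 range, 52 + ord('3') − ord('0') = 55
'J': A..Z range, ord('J') − ord('A') = 9
'B': A..Z range, ord('B') − ord('A') = 1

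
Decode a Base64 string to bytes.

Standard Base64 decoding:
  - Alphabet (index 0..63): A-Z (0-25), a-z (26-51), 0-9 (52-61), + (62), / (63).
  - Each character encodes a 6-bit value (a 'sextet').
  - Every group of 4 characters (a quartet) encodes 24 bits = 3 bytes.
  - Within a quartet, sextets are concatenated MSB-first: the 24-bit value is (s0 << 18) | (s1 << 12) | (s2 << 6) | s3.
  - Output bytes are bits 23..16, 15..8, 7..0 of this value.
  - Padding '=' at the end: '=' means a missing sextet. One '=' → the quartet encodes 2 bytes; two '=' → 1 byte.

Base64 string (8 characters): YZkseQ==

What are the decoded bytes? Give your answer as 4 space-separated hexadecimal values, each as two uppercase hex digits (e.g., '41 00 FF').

Answer: 61 99 2C 79

Derivation:
After char 0 ('Y'=24): chars_in_quartet=1 acc=0x18 bytes_emitted=0
After char 1 ('Z'=25): chars_in_quartet=2 acc=0x619 bytes_emitted=0
After char 2 ('k'=36): chars_in_quartet=3 acc=0x18664 bytes_emitted=0
After char 3 ('s'=44): chars_in_quartet=4 acc=0x61992C -> emit 61 99 2C, reset; bytes_emitted=3
After char 4 ('e'=30): chars_in_quartet=1 acc=0x1E bytes_emitted=3
After char 5 ('Q'=16): chars_in_quartet=2 acc=0x790 bytes_emitted=3
Padding '==': partial quartet acc=0x790 -> emit 79; bytes_emitted=4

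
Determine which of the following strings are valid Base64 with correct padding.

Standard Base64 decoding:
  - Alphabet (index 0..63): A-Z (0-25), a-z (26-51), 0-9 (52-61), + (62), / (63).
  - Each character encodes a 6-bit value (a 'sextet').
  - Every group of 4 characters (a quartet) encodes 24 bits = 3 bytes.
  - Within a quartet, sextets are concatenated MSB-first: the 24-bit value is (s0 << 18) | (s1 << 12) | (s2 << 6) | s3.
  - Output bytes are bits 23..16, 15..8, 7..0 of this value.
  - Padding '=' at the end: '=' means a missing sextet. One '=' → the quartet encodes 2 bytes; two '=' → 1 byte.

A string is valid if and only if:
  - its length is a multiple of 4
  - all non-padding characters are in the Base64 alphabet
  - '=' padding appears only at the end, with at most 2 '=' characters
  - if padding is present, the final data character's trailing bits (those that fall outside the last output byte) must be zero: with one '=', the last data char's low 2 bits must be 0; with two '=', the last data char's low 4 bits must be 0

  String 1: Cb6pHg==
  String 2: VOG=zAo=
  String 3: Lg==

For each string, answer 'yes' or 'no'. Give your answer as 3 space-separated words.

String 1: 'Cb6pHg==' → valid
String 2: 'VOG=zAo=' → invalid (bad char(s): ['=']; '=' in middle)
String 3: 'Lg==' → valid

Answer: yes no yes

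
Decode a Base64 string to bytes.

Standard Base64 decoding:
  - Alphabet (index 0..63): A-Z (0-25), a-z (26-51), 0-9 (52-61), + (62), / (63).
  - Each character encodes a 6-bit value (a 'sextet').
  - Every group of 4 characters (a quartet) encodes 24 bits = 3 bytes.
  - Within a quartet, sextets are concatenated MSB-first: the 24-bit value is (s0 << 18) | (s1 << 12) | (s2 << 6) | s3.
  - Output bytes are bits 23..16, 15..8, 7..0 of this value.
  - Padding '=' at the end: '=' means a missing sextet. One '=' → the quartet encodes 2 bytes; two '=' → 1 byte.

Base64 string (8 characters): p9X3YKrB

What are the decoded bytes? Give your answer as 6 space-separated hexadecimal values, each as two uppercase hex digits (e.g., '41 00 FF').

After char 0 ('p'=41): chars_in_quartet=1 acc=0x29 bytes_emitted=0
After char 1 ('9'=61): chars_in_quartet=2 acc=0xA7D bytes_emitted=0
After char 2 ('X'=23): chars_in_quartet=3 acc=0x29F57 bytes_emitted=0
After char 3 ('3'=55): chars_in_quartet=4 acc=0xA7D5F7 -> emit A7 D5 F7, reset; bytes_emitted=3
After char 4 ('Y'=24): chars_in_quartet=1 acc=0x18 bytes_emitted=3
After char 5 ('K'=10): chars_in_quartet=2 acc=0x60A bytes_emitted=3
After char 6 ('r'=43): chars_in_quartet=3 acc=0x182AB bytes_emitted=3
After char 7 ('B'=1): chars_in_quartet=4 acc=0x60AAC1 -> emit 60 AA C1, reset; bytes_emitted=6

Answer: A7 D5 F7 60 AA C1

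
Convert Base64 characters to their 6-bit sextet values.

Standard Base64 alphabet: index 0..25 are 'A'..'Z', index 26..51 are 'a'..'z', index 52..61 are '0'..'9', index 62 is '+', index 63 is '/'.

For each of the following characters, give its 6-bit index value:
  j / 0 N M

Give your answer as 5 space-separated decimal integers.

'j': a..z range, 26 + ord('j') − ord('a') = 35
'/': index 63
'0': 0..9 range, 52 + ord('0') − ord('0') = 52
'N': A..Z range, ord('N') − ord('A') = 13
'M': A..Z range, ord('M') − ord('A') = 12

Answer: 35 63 52 13 12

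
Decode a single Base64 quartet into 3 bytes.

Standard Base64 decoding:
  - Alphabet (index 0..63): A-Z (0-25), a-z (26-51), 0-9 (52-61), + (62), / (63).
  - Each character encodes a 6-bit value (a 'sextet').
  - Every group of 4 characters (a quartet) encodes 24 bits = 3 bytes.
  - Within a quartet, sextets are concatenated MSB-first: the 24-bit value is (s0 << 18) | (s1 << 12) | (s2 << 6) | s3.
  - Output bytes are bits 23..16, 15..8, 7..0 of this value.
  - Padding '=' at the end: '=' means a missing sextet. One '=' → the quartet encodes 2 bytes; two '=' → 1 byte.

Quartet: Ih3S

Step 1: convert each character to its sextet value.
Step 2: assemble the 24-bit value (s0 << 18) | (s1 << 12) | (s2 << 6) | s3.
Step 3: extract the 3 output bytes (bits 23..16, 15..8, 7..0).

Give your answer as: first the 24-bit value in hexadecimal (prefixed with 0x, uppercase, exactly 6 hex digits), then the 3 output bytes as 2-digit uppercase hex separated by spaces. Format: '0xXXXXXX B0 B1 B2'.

Sextets: I=8, h=33, 3=55, S=18
24-bit: (8<<18) | (33<<12) | (55<<6) | 18
      = 0x200000 | 0x021000 | 0x000DC0 | 0x000012
      = 0x221DD2
Bytes: (v>>16)&0xFF=22, (v>>8)&0xFF=1D, v&0xFF=D2

Answer: 0x221DD2 22 1D D2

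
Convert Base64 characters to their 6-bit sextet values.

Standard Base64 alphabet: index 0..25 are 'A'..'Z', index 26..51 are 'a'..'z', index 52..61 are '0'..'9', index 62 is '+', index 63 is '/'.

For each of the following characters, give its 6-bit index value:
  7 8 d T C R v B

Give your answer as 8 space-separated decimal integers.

Answer: 59 60 29 19 2 17 47 1

Derivation:
'7': 0..9 range, 52 + ord('7') − ord('0') = 59
'8': 0..9 range, 52 + ord('8') − ord('0') = 60
'd': a..z range, 26 + ord('d') − ord('a') = 29
'T': A..Z range, ord('T') − ord('A') = 19
'C': A..Z range, ord('C') − ord('A') = 2
'R': A..Z range, ord('R') − ord('A') = 17
'v': a..z range, 26 + ord('v') − ord('a') = 47
'B': A..Z range, ord('B') − ord('A') = 1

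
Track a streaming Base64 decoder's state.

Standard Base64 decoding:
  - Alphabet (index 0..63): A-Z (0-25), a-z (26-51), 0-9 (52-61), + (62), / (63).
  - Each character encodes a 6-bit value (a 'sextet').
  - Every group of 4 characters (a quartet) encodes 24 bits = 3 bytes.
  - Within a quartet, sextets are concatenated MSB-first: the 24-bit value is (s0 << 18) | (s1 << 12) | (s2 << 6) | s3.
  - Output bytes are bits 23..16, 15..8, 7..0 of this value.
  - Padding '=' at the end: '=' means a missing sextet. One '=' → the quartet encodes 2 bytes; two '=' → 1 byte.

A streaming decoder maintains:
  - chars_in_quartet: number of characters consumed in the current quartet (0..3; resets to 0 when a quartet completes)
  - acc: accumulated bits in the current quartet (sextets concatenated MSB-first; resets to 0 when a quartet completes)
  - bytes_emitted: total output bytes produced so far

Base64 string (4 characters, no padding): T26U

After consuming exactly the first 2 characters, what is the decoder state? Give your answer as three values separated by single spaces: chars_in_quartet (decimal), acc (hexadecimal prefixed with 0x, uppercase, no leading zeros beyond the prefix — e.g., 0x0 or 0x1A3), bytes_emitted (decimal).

Answer: 2 0x4F6 0

Derivation:
After char 0 ('T'=19): chars_in_quartet=1 acc=0x13 bytes_emitted=0
After char 1 ('2'=54): chars_in_quartet=2 acc=0x4F6 bytes_emitted=0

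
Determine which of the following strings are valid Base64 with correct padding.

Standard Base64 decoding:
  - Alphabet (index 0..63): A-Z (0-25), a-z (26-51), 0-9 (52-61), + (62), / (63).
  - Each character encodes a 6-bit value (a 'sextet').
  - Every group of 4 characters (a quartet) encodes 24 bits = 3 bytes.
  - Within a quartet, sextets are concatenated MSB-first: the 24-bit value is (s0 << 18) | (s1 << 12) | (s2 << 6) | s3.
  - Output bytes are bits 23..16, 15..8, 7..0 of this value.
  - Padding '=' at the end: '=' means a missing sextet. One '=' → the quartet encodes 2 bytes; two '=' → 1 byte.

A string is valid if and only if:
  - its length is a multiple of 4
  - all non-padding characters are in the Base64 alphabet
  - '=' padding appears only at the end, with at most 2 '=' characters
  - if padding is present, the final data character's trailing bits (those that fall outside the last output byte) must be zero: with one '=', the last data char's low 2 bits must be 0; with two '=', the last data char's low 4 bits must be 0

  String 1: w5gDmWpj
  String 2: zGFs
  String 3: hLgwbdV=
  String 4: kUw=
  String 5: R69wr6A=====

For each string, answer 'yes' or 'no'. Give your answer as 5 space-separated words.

String 1: 'w5gDmWpj' → valid
String 2: 'zGFs' → valid
String 3: 'hLgwbdV=' → invalid (bad trailing bits)
String 4: 'kUw=' → valid
String 5: 'R69wr6A=====' → invalid (5 pad chars (max 2))

Answer: yes yes no yes no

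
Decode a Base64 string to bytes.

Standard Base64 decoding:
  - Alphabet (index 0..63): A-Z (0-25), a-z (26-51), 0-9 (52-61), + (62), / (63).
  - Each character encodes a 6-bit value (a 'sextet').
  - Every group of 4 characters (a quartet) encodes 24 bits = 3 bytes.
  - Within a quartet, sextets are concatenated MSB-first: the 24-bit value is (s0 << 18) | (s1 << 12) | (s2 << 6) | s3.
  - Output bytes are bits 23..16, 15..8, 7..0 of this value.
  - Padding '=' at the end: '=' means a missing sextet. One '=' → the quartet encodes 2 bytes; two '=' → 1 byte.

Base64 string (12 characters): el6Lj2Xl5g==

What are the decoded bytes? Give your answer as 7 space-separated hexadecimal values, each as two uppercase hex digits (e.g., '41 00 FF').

Answer: 7A 5E 8B 8F 65 E5 E6

Derivation:
After char 0 ('e'=30): chars_in_quartet=1 acc=0x1E bytes_emitted=0
After char 1 ('l'=37): chars_in_quartet=2 acc=0x7A5 bytes_emitted=0
After char 2 ('6'=58): chars_in_quartet=3 acc=0x1E97A bytes_emitted=0
After char 3 ('L'=11): chars_in_quartet=4 acc=0x7A5E8B -> emit 7A 5E 8B, reset; bytes_emitted=3
After char 4 ('j'=35): chars_in_quartet=1 acc=0x23 bytes_emitted=3
After char 5 ('2'=54): chars_in_quartet=2 acc=0x8F6 bytes_emitted=3
After char 6 ('X'=23): chars_in_quartet=3 acc=0x23D97 bytes_emitted=3
After char 7 ('l'=37): chars_in_quartet=4 acc=0x8F65E5 -> emit 8F 65 E5, reset; bytes_emitted=6
After char 8 ('5'=57): chars_in_quartet=1 acc=0x39 bytes_emitted=6
After char 9 ('g'=32): chars_in_quartet=2 acc=0xE60 bytes_emitted=6
Padding '==': partial quartet acc=0xE60 -> emit E6; bytes_emitted=7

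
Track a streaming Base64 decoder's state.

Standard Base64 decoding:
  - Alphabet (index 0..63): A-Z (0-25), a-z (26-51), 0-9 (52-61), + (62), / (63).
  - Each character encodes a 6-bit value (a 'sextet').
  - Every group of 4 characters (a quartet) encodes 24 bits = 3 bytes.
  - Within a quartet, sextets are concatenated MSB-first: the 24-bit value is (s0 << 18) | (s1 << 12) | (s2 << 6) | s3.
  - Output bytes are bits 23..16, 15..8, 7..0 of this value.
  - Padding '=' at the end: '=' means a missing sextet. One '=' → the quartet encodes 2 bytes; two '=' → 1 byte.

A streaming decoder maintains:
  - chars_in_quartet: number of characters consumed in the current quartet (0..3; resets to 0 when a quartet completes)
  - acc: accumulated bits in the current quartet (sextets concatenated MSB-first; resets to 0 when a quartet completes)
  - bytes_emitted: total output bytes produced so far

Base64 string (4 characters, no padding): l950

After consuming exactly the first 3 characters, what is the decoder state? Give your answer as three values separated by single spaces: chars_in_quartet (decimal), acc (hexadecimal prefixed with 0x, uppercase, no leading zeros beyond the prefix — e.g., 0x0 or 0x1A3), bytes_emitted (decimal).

Answer: 3 0x25F79 0

Derivation:
After char 0 ('l'=37): chars_in_quartet=1 acc=0x25 bytes_emitted=0
After char 1 ('9'=61): chars_in_quartet=2 acc=0x97D bytes_emitted=0
After char 2 ('5'=57): chars_in_quartet=3 acc=0x25F79 bytes_emitted=0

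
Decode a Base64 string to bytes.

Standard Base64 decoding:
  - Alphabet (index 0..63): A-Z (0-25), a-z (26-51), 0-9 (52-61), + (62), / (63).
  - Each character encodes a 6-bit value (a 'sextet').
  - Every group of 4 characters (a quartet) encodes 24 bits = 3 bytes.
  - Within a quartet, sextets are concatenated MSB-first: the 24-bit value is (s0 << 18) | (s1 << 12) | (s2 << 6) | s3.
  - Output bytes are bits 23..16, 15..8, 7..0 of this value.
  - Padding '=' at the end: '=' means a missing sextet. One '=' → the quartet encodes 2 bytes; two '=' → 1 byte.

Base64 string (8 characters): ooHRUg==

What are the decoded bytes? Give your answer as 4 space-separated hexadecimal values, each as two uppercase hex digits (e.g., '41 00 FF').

After char 0 ('o'=40): chars_in_quartet=1 acc=0x28 bytes_emitted=0
After char 1 ('o'=40): chars_in_quartet=2 acc=0xA28 bytes_emitted=0
After char 2 ('H'=7): chars_in_quartet=3 acc=0x28A07 bytes_emitted=0
After char 3 ('R'=17): chars_in_quartet=4 acc=0xA281D1 -> emit A2 81 D1, reset; bytes_emitted=3
After char 4 ('U'=20): chars_in_quartet=1 acc=0x14 bytes_emitted=3
After char 5 ('g'=32): chars_in_quartet=2 acc=0x520 bytes_emitted=3
Padding '==': partial quartet acc=0x520 -> emit 52; bytes_emitted=4

Answer: A2 81 D1 52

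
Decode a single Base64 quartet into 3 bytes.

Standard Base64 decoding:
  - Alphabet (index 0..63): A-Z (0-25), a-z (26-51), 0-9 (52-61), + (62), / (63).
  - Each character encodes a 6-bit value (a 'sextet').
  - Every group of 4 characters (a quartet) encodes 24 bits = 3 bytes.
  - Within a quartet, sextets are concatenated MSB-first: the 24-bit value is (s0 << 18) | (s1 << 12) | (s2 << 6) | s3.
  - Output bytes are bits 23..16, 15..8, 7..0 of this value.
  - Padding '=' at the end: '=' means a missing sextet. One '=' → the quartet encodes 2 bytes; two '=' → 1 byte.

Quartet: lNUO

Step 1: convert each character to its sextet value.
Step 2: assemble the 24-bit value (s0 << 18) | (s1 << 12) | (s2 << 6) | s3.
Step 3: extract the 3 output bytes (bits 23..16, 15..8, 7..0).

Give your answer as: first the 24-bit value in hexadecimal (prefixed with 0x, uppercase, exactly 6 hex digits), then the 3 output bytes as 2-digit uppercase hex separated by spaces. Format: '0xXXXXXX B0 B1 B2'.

Answer: 0x94D50E 94 D5 0E

Derivation:
Sextets: l=37, N=13, U=20, O=14
24-bit: (37<<18) | (13<<12) | (20<<6) | 14
      = 0x940000 | 0x00D000 | 0x000500 | 0x00000E
      = 0x94D50E
Bytes: (v>>16)&0xFF=94, (v>>8)&0xFF=D5, v&0xFF=0E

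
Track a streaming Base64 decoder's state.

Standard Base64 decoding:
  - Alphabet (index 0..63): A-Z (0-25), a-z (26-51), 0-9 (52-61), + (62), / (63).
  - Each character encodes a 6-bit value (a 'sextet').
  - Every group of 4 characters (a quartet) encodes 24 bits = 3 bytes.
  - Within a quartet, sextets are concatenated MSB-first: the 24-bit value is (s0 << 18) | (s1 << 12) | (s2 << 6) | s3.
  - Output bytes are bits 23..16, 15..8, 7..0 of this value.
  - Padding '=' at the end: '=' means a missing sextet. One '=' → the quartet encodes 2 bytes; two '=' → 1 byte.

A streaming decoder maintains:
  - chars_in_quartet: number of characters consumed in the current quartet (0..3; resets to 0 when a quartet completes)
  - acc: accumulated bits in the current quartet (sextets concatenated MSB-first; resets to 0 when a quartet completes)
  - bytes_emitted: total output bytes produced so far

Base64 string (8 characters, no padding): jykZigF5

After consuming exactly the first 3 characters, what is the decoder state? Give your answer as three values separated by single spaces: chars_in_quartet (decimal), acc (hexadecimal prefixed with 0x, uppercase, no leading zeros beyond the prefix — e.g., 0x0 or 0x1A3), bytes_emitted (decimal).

After char 0 ('j'=35): chars_in_quartet=1 acc=0x23 bytes_emitted=0
After char 1 ('y'=50): chars_in_quartet=2 acc=0x8F2 bytes_emitted=0
After char 2 ('k'=36): chars_in_quartet=3 acc=0x23CA4 bytes_emitted=0

Answer: 3 0x23CA4 0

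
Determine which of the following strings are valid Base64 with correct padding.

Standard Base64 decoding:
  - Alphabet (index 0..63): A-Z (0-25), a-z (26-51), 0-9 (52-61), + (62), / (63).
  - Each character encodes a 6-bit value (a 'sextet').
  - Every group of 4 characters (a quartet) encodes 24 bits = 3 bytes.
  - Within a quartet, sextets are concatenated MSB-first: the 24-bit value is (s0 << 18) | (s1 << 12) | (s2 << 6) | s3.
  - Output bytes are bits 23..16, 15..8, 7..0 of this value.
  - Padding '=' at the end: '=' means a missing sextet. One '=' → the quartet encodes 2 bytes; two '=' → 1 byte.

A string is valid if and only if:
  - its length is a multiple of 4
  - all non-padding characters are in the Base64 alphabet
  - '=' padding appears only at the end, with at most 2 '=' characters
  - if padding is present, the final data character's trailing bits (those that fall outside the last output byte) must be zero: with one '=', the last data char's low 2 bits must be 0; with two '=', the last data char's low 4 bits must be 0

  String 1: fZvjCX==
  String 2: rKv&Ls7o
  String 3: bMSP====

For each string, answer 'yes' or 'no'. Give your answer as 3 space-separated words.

String 1: 'fZvjCX==' → invalid (bad trailing bits)
String 2: 'rKv&Ls7o' → invalid (bad char(s): ['&'])
String 3: 'bMSP====' → invalid (4 pad chars (max 2))

Answer: no no no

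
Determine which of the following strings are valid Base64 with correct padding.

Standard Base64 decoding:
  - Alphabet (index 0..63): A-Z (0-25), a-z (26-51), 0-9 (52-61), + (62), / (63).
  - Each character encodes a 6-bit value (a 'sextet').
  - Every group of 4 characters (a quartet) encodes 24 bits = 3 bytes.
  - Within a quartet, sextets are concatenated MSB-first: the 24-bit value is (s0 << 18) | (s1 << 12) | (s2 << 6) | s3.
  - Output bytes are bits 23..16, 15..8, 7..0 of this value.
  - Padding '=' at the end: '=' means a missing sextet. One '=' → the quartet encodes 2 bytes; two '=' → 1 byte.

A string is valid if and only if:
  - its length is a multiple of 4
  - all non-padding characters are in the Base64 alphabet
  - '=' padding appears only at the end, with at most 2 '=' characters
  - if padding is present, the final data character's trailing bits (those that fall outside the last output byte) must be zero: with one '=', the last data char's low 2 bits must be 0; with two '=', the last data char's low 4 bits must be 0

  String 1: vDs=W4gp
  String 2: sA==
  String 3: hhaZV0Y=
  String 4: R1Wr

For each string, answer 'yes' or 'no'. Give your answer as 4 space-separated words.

String 1: 'vDs=W4gp' → invalid (bad char(s): ['=']; '=' in middle)
String 2: 'sA==' → valid
String 3: 'hhaZV0Y=' → valid
String 4: 'R1Wr' → valid

Answer: no yes yes yes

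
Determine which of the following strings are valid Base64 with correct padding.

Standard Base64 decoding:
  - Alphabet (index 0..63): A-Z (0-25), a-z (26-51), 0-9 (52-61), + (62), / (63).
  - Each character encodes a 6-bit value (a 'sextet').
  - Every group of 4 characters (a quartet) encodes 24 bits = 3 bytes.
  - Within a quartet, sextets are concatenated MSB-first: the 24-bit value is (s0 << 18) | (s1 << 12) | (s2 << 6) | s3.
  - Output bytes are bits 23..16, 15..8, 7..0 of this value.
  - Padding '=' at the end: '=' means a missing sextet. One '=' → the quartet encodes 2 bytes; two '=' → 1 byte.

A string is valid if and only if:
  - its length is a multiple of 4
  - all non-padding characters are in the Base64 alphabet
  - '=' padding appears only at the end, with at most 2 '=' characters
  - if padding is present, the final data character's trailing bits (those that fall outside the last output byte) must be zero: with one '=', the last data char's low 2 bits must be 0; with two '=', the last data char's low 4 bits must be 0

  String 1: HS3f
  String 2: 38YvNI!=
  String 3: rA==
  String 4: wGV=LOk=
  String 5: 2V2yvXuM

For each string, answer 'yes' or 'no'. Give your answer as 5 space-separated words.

Answer: yes no yes no yes

Derivation:
String 1: 'HS3f' → valid
String 2: '38YvNI!=' → invalid (bad char(s): ['!'])
String 3: 'rA==' → valid
String 4: 'wGV=LOk=' → invalid (bad char(s): ['=']; '=' in middle)
String 5: '2V2yvXuM' → valid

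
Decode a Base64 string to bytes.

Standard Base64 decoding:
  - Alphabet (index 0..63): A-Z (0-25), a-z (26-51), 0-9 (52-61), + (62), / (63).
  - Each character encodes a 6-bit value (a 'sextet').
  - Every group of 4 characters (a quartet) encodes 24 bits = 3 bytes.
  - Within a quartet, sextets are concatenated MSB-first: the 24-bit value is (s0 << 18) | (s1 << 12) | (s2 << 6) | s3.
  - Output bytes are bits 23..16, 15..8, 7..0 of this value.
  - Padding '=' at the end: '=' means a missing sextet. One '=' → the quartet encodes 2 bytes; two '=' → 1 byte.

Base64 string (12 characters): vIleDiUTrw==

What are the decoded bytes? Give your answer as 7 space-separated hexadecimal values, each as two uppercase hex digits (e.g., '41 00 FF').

After char 0 ('v'=47): chars_in_quartet=1 acc=0x2F bytes_emitted=0
After char 1 ('I'=8): chars_in_quartet=2 acc=0xBC8 bytes_emitted=0
After char 2 ('l'=37): chars_in_quartet=3 acc=0x2F225 bytes_emitted=0
After char 3 ('e'=30): chars_in_quartet=4 acc=0xBC895E -> emit BC 89 5E, reset; bytes_emitted=3
After char 4 ('D'=3): chars_in_quartet=1 acc=0x3 bytes_emitted=3
After char 5 ('i'=34): chars_in_quartet=2 acc=0xE2 bytes_emitted=3
After char 6 ('U'=20): chars_in_quartet=3 acc=0x3894 bytes_emitted=3
After char 7 ('T'=19): chars_in_quartet=4 acc=0xE2513 -> emit 0E 25 13, reset; bytes_emitted=6
After char 8 ('r'=43): chars_in_quartet=1 acc=0x2B bytes_emitted=6
After char 9 ('w'=48): chars_in_quartet=2 acc=0xAF0 bytes_emitted=6
Padding '==': partial quartet acc=0xAF0 -> emit AF; bytes_emitted=7

Answer: BC 89 5E 0E 25 13 AF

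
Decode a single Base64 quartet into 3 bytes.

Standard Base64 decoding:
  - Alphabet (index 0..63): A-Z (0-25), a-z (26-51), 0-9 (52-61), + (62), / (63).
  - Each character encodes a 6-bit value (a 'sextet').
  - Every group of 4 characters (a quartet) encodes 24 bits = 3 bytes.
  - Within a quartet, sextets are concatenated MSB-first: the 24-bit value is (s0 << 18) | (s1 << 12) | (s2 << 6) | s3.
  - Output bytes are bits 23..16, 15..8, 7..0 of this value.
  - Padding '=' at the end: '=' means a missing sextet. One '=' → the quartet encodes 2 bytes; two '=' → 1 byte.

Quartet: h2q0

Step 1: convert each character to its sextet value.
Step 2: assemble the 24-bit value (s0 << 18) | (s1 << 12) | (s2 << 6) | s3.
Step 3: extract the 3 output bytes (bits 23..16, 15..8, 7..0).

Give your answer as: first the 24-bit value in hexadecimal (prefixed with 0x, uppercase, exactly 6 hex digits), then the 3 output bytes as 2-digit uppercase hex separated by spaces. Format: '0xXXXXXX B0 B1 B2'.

Sextets: h=33, 2=54, q=42, 0=52
24-bit: (33<<18) | (54<<12) | (42<<6) | 52
      = 0x840000 | 0x036000 | 0x000A80 | 0x000034
      = 0x876AB4
Bytes: (v>>16)&0xFF=87, (v>>8)&0xFF=6A, v&0xFF=B4

Answer: 0x876AB4 87 6A B4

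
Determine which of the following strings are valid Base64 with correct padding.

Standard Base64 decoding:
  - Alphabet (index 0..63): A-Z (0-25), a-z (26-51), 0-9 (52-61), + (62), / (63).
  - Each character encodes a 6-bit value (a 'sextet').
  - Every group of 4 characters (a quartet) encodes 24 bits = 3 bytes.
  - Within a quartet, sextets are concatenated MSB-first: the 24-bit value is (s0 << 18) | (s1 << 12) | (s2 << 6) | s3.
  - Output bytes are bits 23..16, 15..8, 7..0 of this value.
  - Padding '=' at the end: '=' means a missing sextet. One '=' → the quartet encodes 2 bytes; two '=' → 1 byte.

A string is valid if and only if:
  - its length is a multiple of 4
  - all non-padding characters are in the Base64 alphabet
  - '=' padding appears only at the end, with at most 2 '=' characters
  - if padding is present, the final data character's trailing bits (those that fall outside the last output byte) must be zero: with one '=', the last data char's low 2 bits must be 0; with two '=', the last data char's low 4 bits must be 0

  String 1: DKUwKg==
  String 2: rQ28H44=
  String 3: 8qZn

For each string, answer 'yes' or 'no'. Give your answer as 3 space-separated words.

Answer: yes yes yes

Derivation:
String 1: 'DKUwKg==' → valid
String 2: 'rQ28H44=' → valid
String 3: '8qZn' → valid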